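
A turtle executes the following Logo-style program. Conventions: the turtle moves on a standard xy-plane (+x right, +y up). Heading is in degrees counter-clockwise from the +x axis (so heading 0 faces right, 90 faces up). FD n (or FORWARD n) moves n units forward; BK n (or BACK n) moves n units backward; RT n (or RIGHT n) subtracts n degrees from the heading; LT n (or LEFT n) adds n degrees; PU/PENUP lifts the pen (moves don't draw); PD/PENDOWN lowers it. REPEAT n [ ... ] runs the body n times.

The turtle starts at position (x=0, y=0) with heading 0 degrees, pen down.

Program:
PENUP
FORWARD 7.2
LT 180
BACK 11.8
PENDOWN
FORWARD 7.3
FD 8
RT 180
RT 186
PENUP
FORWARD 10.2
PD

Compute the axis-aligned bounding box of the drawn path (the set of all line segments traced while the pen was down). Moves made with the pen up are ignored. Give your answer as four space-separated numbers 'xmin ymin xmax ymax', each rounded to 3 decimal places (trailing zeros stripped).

Answer: 3.7 0 19 0

Derivation:
Executing turtle program step by step:
Start: pos=(0,0), heading=0, pen down
PU: pen up
FD 7.2: (0,0) -> (7.2,0) [heading=0, move]
LT 180: heading 0 -> 180
BK 11.8: (7.2,0) -> (19,0) [heading=180, move]
PD: pen down
FD 7.3: (19,0) -> (11.7,0) [heading=180, draw]
FD 8: (11.7,0) -> (3.7,0) [heading=180, draw]
RT 180: heading 180 -> 0
RT 186: heading 0 -> 174
PU: pen up
FD 10.2: (3.7,0) -> (-6.444,1.066) [heading=174, move]
PD: pen down
Final: pos=(-6.444,1.066), heading=174, 2 segment(s) drawn

Segment endpoints: x in {3.7, 11.7, 19}, y in {0, 0, 0}
xmin=3.7, ymin=0, xmax=19, ymax=0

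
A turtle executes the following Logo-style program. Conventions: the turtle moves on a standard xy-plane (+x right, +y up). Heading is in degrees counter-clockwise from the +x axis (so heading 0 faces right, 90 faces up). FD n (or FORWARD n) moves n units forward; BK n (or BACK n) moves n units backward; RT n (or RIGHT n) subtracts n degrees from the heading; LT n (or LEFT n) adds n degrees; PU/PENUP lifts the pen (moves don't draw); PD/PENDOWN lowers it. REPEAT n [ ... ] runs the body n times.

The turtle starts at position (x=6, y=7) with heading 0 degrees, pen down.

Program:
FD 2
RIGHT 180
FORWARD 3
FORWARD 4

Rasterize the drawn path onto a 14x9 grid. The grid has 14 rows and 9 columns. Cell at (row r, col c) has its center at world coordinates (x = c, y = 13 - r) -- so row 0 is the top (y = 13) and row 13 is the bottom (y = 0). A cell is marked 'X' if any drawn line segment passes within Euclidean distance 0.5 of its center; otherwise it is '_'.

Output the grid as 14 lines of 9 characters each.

Segment 0: (6,7) -> (8,7)
Segment 1: (8,7) -> (5,7)
Segment 2: (5,7) -> (1,7)

Answer: _________
_________
_________
_________
_________
_________
_XXXXXXXX
_________
_________
_________
_________
_________
_________
_________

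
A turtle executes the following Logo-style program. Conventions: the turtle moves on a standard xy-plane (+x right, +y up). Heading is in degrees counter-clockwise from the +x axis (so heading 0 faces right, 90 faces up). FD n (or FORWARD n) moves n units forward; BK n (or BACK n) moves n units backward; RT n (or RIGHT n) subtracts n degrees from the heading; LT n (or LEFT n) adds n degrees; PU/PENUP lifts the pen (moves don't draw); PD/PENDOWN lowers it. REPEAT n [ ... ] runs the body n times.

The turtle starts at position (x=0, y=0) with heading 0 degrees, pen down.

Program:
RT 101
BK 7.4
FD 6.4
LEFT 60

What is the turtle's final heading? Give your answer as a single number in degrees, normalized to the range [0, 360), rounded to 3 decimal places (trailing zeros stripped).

Answer: 319

Derivation:
Executing turtle program step by step:
Start: pos=(0,0), heading=0, pen down
RT 101: heading 0 -> 259
BK 7.4: (0,0) -> (1.412,7.264) [heading=259, draw]
FD 6.4: (1.412,7.264) -> (0.191,0.982) [heading=259, draw]
LT 60: heading 259 -> 319
Final: pos=(0.191,0.982), heading=319, 2 segment(s) drawn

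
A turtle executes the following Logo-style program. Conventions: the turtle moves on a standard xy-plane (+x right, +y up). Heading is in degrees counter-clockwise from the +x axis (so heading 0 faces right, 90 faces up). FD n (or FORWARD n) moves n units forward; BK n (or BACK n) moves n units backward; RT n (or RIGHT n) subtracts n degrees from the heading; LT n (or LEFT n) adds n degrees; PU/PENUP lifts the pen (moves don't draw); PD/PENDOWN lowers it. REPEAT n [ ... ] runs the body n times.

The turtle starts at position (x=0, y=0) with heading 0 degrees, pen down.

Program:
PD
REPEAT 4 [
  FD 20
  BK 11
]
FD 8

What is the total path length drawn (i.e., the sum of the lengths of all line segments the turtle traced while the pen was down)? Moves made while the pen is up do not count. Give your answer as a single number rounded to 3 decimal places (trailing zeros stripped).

Answer: 132

Derivation:
Executing turtle program step by step:
Start: pos=(0,0), heading=0, pen down
PD: pen down
REPEAT 4 [
  -- iteration 1/4 --
  FD 20: (0,0) -> (20,0) [heading=0, draw]
  BK 11: (20,0) -> (9,0) [heading=0, draw]
  -- iteration 2/4 --
  FD 20: (9,0) -> (29,0) [heading=0, draw]
  BK 11: (29,0) -> (18,0) [heading=0, draw]
  -- iteration 3/4 --
  FD 20: (18,0) -> (38,0) [heading=0, draw]
  BK 11: (38,0) -> (27,0) [heading=0, draw]
  -- iteration 4/4 --
  FD 20: (27,0) -> (47,0) [heading=0, draw]
  BK 11: (47,0) -> (36,0) [heading=0, draw]
]
FD 8: (36,0) -> (44,0) [heading=0, draw]
Final: pos=(44,0), heading=0, 9 segment(s) drawn

Segment lengths:
  seg 1: (0,0) -> (20,0), length = 20
  seg 2: (20,0) -> (9,0), length = 11
  seg 3: (9,0) -> (29,0), length = 20
  seg 4: (29,0) -> (18,0), length = 11
  seg 5: (18,0) -> (38,0), length = 20
  seg 6: (38,0) -> (27,0), length = 11
  seg 7: (27,0) -> (47,0), length = 20
  seg 8: (47,0) -> (36,0), length = 11
  seg 9: (36,0) -> (44,0), length = 8
Total = 132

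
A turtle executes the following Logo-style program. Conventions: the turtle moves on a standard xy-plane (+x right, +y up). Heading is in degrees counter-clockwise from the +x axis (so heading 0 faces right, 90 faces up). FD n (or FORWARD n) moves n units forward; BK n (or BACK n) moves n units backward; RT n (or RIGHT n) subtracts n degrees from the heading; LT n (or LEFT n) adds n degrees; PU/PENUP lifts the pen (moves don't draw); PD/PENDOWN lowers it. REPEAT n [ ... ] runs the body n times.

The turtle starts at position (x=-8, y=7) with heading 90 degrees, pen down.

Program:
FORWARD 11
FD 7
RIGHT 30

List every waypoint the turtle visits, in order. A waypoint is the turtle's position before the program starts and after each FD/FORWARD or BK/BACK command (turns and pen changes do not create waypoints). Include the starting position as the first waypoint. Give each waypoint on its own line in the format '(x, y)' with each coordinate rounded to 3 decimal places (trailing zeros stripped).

Executing turtle program step by step:
Start: pos=(-8,7), heading=90, pen down
FD 11: (-8,7) -> (-8,18) [heading=90, draw]
FD 7: (-8,18) -> (-8,25) [heading=90, draw]
RT 30: heading 90 -> 60
Final: pos=(-8,25), heading=60, 2 segment(s) drawn
Waypoints (3 total):
(-8, 7)
(-8, 18)
(-8, 25)

Answer: (-8, 7)
(-8, 18)
(-8, 25)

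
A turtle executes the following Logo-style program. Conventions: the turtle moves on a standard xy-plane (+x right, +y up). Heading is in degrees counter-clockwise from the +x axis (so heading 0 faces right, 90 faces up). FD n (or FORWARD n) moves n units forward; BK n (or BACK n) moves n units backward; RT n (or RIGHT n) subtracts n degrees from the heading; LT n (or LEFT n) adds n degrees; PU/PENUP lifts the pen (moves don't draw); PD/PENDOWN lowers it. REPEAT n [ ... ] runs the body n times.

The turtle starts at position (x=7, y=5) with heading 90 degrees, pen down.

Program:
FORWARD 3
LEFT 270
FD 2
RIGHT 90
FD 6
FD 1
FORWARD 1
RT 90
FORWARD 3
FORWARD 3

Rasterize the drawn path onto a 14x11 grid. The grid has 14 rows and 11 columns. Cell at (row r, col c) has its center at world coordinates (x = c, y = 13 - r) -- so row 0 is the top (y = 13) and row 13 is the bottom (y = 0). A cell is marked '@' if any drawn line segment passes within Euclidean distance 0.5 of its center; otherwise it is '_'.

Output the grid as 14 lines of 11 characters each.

Answer: ___________
___________
___________
___________
___________
_______@@@_
_______@_@_
_______@_@_
_______@_@_
_________@_
_________@_
_________@_
_________@_
___@@@@@@@_

Derivation:
Segment 0: (7,5) -> (7,8)
Segment 1: (7,8) -> (9,8)
Segment 2: (9,8) -> (9,2)
Segment 3: (9,2) -> (9,1)
Segment 4: (9,1) -> (9,-0)
Segment 5: (9,-0) -> (6,-0)
Segment 6: (6,-0) -> (3,-0)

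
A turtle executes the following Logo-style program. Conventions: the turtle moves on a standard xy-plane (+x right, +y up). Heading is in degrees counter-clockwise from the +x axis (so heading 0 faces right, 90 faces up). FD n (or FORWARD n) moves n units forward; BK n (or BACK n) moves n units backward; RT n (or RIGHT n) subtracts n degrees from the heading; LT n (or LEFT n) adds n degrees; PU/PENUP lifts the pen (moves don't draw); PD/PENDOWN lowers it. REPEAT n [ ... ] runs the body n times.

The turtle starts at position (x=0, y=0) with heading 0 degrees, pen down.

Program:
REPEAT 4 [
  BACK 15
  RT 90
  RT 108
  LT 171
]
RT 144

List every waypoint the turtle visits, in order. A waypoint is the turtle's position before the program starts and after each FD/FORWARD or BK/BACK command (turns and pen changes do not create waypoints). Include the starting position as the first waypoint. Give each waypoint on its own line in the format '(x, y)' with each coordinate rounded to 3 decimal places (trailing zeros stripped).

Answer: (0, 0)
(-15, 0)
(-28.365, 6.81)
(-37.182, 18.945)
(-39.528, 33.76)

Derivation:
Executing turtle program step by step:
Start: pos=(0,0), heading=0, pen down
REPEAT 4 [
  -- iteration 1/4 --
  BK 15: (0,0) -> (-15,0) [heading=0, draw]
  RT 90: heading 0 -> 270
  RT 108: heading 270 -> 162
  LT 171: heading 162 -> 333
  -- iteration 2/4 --
  BK 15: (-15,0) -> (-28.365,6.81) [heading=333, draw]
  RT 90: heading 333 -> 243
  RT 108: heading 243 -> 135
  LT 171: heading 135 -> 306
  -- iteration 3/4 --
  BK 15: (-28.365,6.81) -> (-37.182,18.945) [heading=306, draw]
  RT 90: heading 306 -> 216
  RT 108: heading 216 -> 108
  LT 171: heading 108 -> 279
  -- iteration 4/4 --
  BK 15: (-37.182,18.945) -> (-39.528,33.76) [heading=279, draw]
  RT 90: heading 279 -> 189
  RT 108: heading 189 -> 81
  LT 171: heading 81 -> 252
]
RT 144: heading 252 -> 108
Final: pos=(-39.528,33.76), heading=108, 4 segment(s) drawn
Waypoints (5 total):
(0, 0)
(-15, 0)
(-28.365, 6.81)
(-37.182, 18.945)
(-39.528, 33.76)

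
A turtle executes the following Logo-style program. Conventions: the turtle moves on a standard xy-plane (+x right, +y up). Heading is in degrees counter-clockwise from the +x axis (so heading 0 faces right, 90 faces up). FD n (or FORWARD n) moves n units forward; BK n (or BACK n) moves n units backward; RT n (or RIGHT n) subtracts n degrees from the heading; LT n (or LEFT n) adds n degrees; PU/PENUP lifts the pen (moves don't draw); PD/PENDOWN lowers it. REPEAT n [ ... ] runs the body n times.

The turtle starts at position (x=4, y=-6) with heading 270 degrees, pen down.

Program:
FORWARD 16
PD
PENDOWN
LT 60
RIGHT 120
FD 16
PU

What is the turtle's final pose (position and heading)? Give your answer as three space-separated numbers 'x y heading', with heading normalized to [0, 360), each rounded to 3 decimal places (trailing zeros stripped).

Executing turtle program step by step:
Start: pos=(4,-6), heading=270, pen down
FD 16: (4,-6) -> (4,-22) [heading=270, draw]
PD: pen down
PD: pen down
LT 60: heading 270 -> 330
RT 120: heading 330 -> 210
FD 16: (4,-22) -> (-9.856,-30) [heading=210, draw]
PU: pen up
Final: pos=(-9.856,-30), heading=210, 2 segment(s) drawn

Answer: -9.856 -30 210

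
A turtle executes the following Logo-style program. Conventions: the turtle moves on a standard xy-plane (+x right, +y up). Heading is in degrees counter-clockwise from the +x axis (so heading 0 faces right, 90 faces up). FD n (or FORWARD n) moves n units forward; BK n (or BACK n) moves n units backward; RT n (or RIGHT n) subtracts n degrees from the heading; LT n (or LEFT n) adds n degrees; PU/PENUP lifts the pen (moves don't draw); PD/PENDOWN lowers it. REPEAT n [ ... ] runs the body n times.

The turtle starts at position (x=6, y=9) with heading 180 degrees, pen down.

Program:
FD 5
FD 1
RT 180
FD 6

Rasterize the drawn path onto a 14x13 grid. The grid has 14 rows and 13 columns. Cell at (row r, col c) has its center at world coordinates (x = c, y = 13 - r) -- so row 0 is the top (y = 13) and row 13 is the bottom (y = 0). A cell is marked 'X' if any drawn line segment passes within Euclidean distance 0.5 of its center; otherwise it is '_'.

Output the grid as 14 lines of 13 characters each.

Segment 0: (6,9) -> (1,9)
Segment 1: (1,9) -> (0,9)
Segment 2: (0,9) -> (6,9)

Answer: _____________
_____________
_____________
_____________
XXXXXXX______
_____________
_____________
_____________
_____________
_____________
_____________
_____________
_____________
_____________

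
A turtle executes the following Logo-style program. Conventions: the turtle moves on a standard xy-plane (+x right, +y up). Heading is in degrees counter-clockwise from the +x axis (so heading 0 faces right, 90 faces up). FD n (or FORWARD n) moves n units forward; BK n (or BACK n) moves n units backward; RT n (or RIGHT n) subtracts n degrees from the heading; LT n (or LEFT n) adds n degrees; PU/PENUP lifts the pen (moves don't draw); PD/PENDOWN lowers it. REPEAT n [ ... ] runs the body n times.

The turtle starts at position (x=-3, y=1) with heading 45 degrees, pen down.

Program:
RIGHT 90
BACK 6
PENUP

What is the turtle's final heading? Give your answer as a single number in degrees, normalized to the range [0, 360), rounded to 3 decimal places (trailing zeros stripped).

Answer: 315

Derivation:
Executing turtle program step by step:
Start: pos=(-3,1), heading=45, pen down
RT 90: heading 45 -> 315
BK 6: (-3,1) -> (-7.243,5.243) [heading=315, draw]
PU: pen up
Final: pos=(-7.243,5.243), heading=315, 1 segment(s) drawn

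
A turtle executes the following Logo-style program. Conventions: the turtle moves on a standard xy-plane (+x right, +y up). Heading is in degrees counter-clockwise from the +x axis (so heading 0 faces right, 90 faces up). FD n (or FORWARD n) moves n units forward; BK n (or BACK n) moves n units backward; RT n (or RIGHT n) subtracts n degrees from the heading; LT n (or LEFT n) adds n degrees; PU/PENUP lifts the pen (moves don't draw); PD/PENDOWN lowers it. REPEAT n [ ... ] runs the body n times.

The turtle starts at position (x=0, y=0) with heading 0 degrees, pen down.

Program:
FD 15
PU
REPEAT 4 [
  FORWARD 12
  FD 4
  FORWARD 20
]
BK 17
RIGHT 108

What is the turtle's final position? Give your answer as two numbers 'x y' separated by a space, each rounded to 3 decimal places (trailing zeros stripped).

Answer: 142 0

Derivation:
Executing turtle program step by step:
Start: pos=(0,0), heading=0, pen down
FD 15: (0,0) -> (15,0) [heading=0, draw]
PU: pen up
REPEAT 4 [
  -- iteration 1/4 --
  FD 12: (15,0) -> (27,0) [heading=0, move]
  FD 4: (27,0) -> (31,0) [heading=0, move]
  FD 20: (31,0) -> (51,0) [heading=0, move]
  -- iteration 2/4 --
  FD 12: (51,0) -> (63,0) [heading=0, move]
  FD 4: (63,0) -> (67,0) [heading=0, move]
  FD 20: (67,0) -> (87,0) [heading=0, move]
  -- iteration 3/4 --
  FD 12: (87,0) -> (99,0) [heading=0, move]
  FD 4: (99,0) -> (103,0) [heading=0, move]
  FD 20: (103,0) -> (123,0) [heading=0, move]
  -- iteration 4/4 --
  FD 12: (123,0) -> (135,0) [heading=0, move]
  FD 4: (135,0) -> (139,0) [heading=0, move]
  FD 20: (139,0) -> (159,0) [heading=0, move]
]
BK 17: (159,0) -> (142,0) [heading=0, move]
RT 108: heading 0 -> 252
Final: pos=(142,0), heading=252, 1 segment(s) drawn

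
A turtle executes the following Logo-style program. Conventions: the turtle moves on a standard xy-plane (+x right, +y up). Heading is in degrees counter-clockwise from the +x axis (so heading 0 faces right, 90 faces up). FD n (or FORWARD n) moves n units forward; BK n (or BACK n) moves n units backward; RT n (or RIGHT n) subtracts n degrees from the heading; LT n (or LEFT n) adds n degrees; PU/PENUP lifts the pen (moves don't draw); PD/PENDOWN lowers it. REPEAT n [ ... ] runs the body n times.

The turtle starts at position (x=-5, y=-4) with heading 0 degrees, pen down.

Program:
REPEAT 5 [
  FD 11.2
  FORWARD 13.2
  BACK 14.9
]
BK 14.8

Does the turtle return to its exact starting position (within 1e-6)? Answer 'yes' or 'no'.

Executing turtle program step by step:
Start: pos=(-5,-4), heading=0, pen down
REPEAT 5 [
  -- iteration 1/5 --
  FD 11.2: (-5,-4) -> (6.2,-4) [heading=0, draw]
  FD 13.2: (6.2,-4) -> (19.4,-4) [heading=0, draw]
  BK 14.9: (19.4,-4) -> (4.5,-4) [heading=0, draw]
  -- iteration 2/5 --
  FD 11.2: (4.5,-4) -> (15.7,-4) [heading=0, draw]
  FD 13.2: (15.7,-4) -> (28.9,-4) [heading=0, draw]
  BK 14.9: (28.9,-4) -> (14,-4) [heading=0, draw]
  -- iteration 3/5 --
  FD 11.2: (14,-4) -> (25.2,-4) [heading=0, draw]
  FD 13.2: (25.2,-4) -> (38.4,-4) [heading=0, draw]
  BK 14.9: (38.4,-4) -> (23.5,-4) [heading=0, draw]
  -- iteration 4/5 --
  FD 11.2: (23.5,-4) -> (34.7,-4) [heading=0, draw]
  FD 13.2: (34.7,-4) -> (47.9,-4) [heading=0, draw]
  BK 14.9: (47.9,-4) -> (33,-4) [heading=0, draw]
  -- iteration 5/5 --
  FD 11.2: (33,-4) -> (44.2,-4) [heading=0, draw]
  FD 13.2: (44.2,-4) -> (57.4,-4) [heading=0, draw]
  BK 14.9: (57.4,-4) -> (42.5,-4) [heading=0, draw]
]
BK 14.8: (42.5,-4) -> (27.7,-4) [heading=0, draw]
Final: pos=(27.7,-4), heading=0, 16 segment(s) drawn

Start position: (-5, -4)
Final position: (27.7, -4)
Distance = 32.7; >= 1e-6 -> NOT closed

Answer: no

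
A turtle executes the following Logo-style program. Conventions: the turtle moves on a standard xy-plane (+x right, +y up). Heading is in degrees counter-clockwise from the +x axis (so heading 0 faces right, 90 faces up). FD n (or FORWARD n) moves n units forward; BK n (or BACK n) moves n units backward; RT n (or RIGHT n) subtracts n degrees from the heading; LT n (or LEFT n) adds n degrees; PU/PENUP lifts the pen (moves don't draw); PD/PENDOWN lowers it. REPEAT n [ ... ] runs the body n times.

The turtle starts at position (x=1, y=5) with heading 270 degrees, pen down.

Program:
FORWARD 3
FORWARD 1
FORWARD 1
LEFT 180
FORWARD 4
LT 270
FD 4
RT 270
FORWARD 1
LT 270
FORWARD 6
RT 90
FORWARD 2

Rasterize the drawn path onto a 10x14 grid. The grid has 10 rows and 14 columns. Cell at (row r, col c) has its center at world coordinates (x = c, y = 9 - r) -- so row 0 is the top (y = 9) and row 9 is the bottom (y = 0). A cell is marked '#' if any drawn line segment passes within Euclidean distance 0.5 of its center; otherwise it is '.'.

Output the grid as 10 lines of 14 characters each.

Segment 0: (1,5) -> (1,2)
Segment 1: (1,2) -> (1,1)
Segment 2: (1,1) -> (1,0)
Segment 3: (1,0) -> (1,4)
Segment 4: (1,4) -> (5,4)
Segment 5: (5,4) -> (5,5)
Segment 6: (5,5) -> (11,5)
Segment 7: (11,5) -> (11,3)

Answer: ..............
..............
..............
..............
.#...#######..
.#####.....#..
.#.........#..
.#............
.#............
.#............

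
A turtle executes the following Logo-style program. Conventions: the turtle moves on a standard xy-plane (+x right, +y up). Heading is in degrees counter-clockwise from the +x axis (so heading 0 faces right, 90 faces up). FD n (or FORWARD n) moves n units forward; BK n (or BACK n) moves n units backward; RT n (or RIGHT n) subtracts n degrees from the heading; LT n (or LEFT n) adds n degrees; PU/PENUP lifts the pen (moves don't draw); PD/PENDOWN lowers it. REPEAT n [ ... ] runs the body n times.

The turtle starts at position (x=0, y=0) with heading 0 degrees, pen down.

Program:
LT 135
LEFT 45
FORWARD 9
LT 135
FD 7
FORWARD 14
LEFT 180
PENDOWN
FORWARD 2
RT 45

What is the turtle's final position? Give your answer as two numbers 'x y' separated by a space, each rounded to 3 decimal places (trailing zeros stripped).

Executing turtle program step by step:
Start: pos=(0,0), heading=0, pen down
LT 135: heading 0 -> 135
LT 45: heading 135 -> 180
FD 9: (0,0) -> (-9,0) [heading=180, draw]
LT 135: heading 180 -> 315
FD 7: (-9,0) -> (-4.05,-4.95) [heading=315, draw]
FD 14: (-4.05,-4.95) -> (5.849,-14.849) [heading=315, draw]
LT 180: heading 315 -> 135
PD: pen down
FD 2: (5.849,-14.849) -> (4.435,-13.435) [heading=135, draw]
RT 45: heading 135 -> 90
Final: pos=(4.435,-13.435), heading=90, 4 segment(s) drawn

Answer: 4.435 -13.435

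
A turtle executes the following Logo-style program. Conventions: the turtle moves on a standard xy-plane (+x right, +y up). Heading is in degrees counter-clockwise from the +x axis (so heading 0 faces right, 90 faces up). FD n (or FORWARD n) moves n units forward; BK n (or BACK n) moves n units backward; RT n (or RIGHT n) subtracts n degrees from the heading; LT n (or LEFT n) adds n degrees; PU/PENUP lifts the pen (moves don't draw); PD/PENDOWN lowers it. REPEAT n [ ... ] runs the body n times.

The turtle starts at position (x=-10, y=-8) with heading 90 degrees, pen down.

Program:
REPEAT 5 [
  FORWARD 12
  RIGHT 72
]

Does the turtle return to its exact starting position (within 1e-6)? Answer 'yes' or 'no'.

Executing turtle program step by step:
Start: pos=(-10,-8), heading=90, pen down
REPEAT 5 [
  -- iteration 1/5 --
  FD 12: (-10,-8) -> (-10,4) [heading=90, draw]
  RT 72: heading 90 -> 18
  -- iteration 2/5 --
  FD 12: (-10,4) -> (1.413,7.708) [heading=18, draw]
  RT 72: heading 18 -> 306
  -- iteration 3/5 --
  FD 12: (1.413,7.708) -> (8.466,-2) [heading=306, draw]
  RT 72: heading 306 -> 234
  -- iteration 4/5 --
  FD 12: (8.466,-2) -> (1.413,-11.708) [heading=234, draw]
  RT 72: heading 234 -> 162
  -- iteration 5/5 --
  FD 12: (1.413,-11.708) -> (-10,-8) [heading=162, draw]
  RT 72: heading 162 -> 90
]
Final: pos=(-10,-8), heading=90, 5 segment(s) drawn

Start position: (-10, -8)
Final position: (-10, -8)
Distance = 0; < 1e-6 -> CLOSED

Answer: yes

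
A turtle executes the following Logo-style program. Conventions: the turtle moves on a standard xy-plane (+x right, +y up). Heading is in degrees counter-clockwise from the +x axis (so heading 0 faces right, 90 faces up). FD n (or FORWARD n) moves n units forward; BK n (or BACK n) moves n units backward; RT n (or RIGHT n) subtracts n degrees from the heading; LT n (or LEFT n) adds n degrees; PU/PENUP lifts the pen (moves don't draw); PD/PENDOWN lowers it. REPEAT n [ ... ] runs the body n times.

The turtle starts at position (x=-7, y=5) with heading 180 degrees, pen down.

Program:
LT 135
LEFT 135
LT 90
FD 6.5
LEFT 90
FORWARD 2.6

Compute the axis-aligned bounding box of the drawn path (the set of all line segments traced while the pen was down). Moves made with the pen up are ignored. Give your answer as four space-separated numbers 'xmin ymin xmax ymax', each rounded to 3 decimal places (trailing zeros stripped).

Executing turtle program step by step:
Start: pos=(-7,5), heading=180, pen down
LT 135: heading 180 -> 315
LT 135: heading 315 -> 90
LT 90: heading 90 -> 180
FD 6.5: (-7,5) -> (-13.5,5) [heading=180, draw]
LT 90: heading 180 -> 270
FD 2.6: (-13.5,5) -> (-13.5,2.4) [heading=270, draw]
Final: pos=(-13.5,2.4), heading=270, 2 segment(s) drawn

Segment endpoints: x in {-13.5, -13.5, -7}, y in {2.4, 5, 5}
xmin=-13.5, ymin=2.4, xmax=-7, ymax=5

Answer: -13.5 2.4 -7 5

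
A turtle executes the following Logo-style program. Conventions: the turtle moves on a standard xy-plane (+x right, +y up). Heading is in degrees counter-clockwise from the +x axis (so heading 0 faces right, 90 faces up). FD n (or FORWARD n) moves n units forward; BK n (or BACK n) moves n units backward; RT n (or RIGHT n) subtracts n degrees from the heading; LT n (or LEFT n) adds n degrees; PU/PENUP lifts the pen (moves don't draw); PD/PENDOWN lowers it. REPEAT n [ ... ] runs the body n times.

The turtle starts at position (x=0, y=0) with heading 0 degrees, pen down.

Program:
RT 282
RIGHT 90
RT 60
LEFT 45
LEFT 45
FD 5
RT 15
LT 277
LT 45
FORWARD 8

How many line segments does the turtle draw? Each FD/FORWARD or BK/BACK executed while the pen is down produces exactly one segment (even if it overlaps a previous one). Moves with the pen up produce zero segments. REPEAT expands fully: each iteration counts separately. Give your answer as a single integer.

Answer: 2

Derivation:
Executing turtle program step by step:
Start: pos=(0,0), heading=0, pen down
RT 282: heading 0 -> 78
RT 90: heading 78 -> 348
RT 60: heading 348 -> 288
LT 45: heading 288 -> 333
LT 45: heading 333 -> 18
FD 5: (0,0) -> (4.755,1.545) [heading=18, draw]
RT 15: heading 18 -> 3
LT 277: heading 3 -> 280
LT 45: heading 280 -> 325
FD 8: (4.755,1.545) -> (11.308,-3.044) [heading=325, draw]
Final: pos=(11.308,-3.044), heading=325, 2 segment(s) drawn
Segments drawn: 2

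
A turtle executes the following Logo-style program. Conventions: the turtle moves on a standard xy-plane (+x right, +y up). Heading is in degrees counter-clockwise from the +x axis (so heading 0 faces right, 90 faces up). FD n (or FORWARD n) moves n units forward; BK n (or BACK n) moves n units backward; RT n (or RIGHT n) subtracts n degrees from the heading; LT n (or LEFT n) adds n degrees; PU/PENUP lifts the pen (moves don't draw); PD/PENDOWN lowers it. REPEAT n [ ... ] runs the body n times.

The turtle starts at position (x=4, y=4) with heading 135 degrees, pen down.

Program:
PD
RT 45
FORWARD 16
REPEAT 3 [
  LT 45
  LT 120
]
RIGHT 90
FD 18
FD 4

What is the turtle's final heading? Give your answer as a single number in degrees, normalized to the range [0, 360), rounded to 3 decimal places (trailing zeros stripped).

Executing turtle program step by step:
Start: pos=(4,4), heading=135, pen down
PD: pen down
RT 45: heading 135 -> 90
FD 16: (4,4) -> (4,20) [heading=90, draw]
REPEAT 3 [
  -- iteration 1/3 --
  LT 45: heading 90 -> 135
  LT 120: heading 135 -> 255
  -- iteration 2/3 --
  LT 45: heading 255 -> 300
  LT 120: heading 300 -> 60
  -- iteration 3/3 --
  LT 45: heading 60 -> 105
  LT 120: heading 105 -> 225
]
RT 90: heading 225 -> 135
FD 18: (4,20) -> (-8.728,32.728) [heading=135, draw]
FD 4: (-8.728,32.728) -> (-11.556,35.556) [heading=135, draw]
Final: pos=(-11.556,35.556), heading=135, 3 segment(s) drawn

Answer: 135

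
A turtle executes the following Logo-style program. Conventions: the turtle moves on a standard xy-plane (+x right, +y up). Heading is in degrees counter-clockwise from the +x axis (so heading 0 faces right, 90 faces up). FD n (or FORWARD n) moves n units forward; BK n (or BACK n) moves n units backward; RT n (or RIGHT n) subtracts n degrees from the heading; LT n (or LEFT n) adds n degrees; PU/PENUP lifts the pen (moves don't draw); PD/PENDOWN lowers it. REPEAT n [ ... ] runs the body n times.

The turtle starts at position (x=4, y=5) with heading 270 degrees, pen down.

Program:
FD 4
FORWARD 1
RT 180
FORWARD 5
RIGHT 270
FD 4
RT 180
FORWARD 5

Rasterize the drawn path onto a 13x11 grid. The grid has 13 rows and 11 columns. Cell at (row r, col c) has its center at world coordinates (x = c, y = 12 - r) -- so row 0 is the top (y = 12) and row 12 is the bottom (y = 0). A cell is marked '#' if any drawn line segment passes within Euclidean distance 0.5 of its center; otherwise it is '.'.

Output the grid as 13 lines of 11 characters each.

Segment 0: (4,5) -> (4,1)
Segment 1: (4,1) -> (4,0)
Segment 2: (4,0) -> (4,5)
Segment 3: (4,5) -> (-0,5)
Segment 4: (-0,5) -> (5,5)

Answer: ...........
...........
...........
...........
...........
...........
...........
######.....
....#......
....#......
....#......
....#......
....#......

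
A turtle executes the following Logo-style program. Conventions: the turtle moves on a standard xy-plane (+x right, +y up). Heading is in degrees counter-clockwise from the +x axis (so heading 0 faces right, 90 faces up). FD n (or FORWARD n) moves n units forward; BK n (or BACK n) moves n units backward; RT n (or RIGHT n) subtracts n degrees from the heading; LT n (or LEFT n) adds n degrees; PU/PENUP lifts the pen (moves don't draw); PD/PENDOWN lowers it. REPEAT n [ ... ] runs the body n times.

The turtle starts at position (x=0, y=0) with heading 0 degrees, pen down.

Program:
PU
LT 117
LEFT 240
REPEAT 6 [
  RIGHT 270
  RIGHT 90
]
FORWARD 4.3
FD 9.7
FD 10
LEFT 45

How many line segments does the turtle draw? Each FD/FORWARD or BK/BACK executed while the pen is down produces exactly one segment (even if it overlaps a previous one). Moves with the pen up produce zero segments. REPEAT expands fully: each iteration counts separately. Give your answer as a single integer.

Executing turtle program step by step:
Start: pos=(0,0), heading=0, pen down
PU: pen up
LT 117: heading 0 -> 117
LT 240: heading 117 -> 357
REPEAT 6 [
  -- iteration 1/6 --
  RT 270: heading 357 -> 87
  RT 90: heading 87 -> 357
  -- iteration 2/6 --
  RT 270: heading 357 -> 87
  RT 90: heading 87 -> 357
  -- iteration 3/6 --
  RT 270: heading 357 -> 87
  RT 90: heading 87 -> 357
  -- iteration 4/6 --
  RT 270: heading 357 -> 87
  RT 90: heading 87 -> 357
  -- iteration 5/6 --
  RT 270: heading 357 -> 87
  RT 90: heading 87 -> 357
  -- iteration 6/6 --
  RT 270: heading 357 -> 87
  RT 90: heading 87 -> 357
]
FD 4.3: (0,0) -> (4.294,-0.225) [heading=357, move]
FD 9.7: (4.294,-0.225) -> (13.981,-0.733) [heading=357, move]
FD 10: (13.981,-0.733) -> (23.967,-1.256) [heading=357, move]
LT 45: heading 357 -> 42
Final: pos=(23.967,-1.256), heading=42, 0 segment(s) drawn
Segments drawn: 0

Answer: 0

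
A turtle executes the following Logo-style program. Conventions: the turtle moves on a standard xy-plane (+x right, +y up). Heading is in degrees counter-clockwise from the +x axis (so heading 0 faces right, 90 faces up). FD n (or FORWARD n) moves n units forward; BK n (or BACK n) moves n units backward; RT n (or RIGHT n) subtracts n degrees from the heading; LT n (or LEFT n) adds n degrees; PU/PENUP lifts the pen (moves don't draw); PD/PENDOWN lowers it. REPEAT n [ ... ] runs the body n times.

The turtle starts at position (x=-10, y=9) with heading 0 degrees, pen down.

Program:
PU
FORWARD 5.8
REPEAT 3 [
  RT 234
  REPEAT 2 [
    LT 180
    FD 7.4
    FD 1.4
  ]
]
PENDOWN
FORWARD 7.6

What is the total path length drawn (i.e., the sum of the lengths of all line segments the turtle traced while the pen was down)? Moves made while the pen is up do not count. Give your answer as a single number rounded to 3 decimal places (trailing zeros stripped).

Executing turtle program step by step:
Start: pos=(-10,9), heading=0, pen down
PU: pen up
FD 5.8: (-10,9) -> (-4.2,9) [heading=0, move]
REPEAT 3 [
  -- iteration 1/3 --
  RT 234: heading 0 -> 126
  REPEAT 2 [
    -- iteration 1/2 --
    LT 180: heading 126 -> 306
    FD 7.4: (-4.2,9) -> (0.15,3.013) [heading=306, move]
    FD 1.4: (0.15,3.013) -> (0.973,1.881) [heading=306, move]
    -- iteration 2/2 --
    LT 180: heading 306 -> 126
    FD 7.4: (0.973,1.881) -> (-3.377,7.867) [heading=126, move]
    FD 1.4: (-3.377,7.867) -> (-4.2,9) [heading=126, move]
  ]
  -- iteration 2/3 --
  RT 234: heading 126 -> 252
  REPEAT 2 [
    -- iteration 1/2 --
    LT 180: heading 252 -> 72
    FD 7.4: (-4.2,9) -> (-1.913,16.038) [heading=72, move]
    FD 1.4: (-1.913,16.038) -> (-1.481,17.369) [heading=72, move]
    -- iteration 2/2 --
    LT 180: heading 72 -> 252
    FD 7.4: (-1.481,17.369) -> (-3.767,10.331) [heading=252, move]
    FD 1.4: (-3.767,10.331) -> (-4.2,9) [heading=252, move]
  ]
  -- iteration 3/3 --
  RT 234: heading 252 -> 18
  REPEAT 2 [
    -- iteration 1/2 --
    LT 180: heading 18 -> 198
    FD 7.4: (-4.2,9) -> (-11.238,6.713) [heading=198, move]
    FD 1.4: (-11.238,6.713) -> (-12.569,6.281) [heading=198, move]
    -- iteration 2/2 --
    LT 180: heading 198 -> 18
    FD 7.4: (-12.569,6.281) -> (-5.531,8.567) [heading=18, move]
    FD 1.4: (-5.531,8.567) -> (-4.2,9) [heading=18, move]
  ]
]
PD: pen down
FD 7.6: (-4.2,9) -> (3.028,11.349) [heading=18, draw]
Final: pos=(3.028,11.349), heading=18, 1 segment(s) drawn

Segment lengths:
  seg 1: (-4.2,9) -> (3.028,11.349), length = 7.6
Total = 7.6

Answer: 7.6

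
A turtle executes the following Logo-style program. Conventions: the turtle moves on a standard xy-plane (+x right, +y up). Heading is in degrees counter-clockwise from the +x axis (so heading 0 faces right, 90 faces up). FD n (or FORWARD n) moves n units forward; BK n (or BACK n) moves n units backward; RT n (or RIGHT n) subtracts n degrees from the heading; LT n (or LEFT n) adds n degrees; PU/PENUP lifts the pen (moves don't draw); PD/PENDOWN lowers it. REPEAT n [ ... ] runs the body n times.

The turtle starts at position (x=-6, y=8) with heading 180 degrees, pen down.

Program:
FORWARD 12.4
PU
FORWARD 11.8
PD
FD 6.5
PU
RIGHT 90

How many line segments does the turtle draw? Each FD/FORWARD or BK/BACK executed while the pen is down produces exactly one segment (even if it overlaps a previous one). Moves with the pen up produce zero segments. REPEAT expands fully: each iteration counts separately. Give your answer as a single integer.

Executing turtle program step by step:
Start: pos=(-6,8), heading=180, pen down
FD 12.4: (-6,8) -> (-18.4,8) [heading=180, draw]
PU: pen up
FD 11.8: (-18.4,8) -> (-30.2,8) [heading=180, move]
PD: pen down
FD 6.5: (-30.2,8) -> (-36.7,8) [heading=180, draw]
PU: pen up
RT 90: heading 180 -> 90
Final: pos=(-36.7,8), heading=90, 2 segment(s) drawn
Segments drawn: 2

Answer: 2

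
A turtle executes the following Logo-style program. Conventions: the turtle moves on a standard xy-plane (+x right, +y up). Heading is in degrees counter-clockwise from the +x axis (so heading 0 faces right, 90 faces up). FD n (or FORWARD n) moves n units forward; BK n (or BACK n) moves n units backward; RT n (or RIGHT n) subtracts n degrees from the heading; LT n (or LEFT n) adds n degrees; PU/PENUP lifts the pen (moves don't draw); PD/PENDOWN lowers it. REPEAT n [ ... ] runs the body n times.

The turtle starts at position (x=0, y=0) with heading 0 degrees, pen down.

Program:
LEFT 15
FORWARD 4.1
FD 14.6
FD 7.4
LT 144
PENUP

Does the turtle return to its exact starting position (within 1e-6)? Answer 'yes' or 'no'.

Answer: no

Derivation:
Executing turtle program step by step:
Start: pos=(0,0), heading=0, pen down
LT 15: heading 0 -> 15
FD 4.1: (0,0) -> (3.96,1.061) [heading=15, draw]
FD 14.6: (3.96,1.061) -> (18.063,4.84) [heading=15, draw]
FD 7.4: (18.063,4.84) -> (25.211,6.755) [heading=15, draw]
LT 144: heading 15 -> 159
PU: pen up
Final: pos=(25.211,6.755), heading=159, 3 segment(s) drawn

Start position: (0, 0)
Final position: (25.211, 6.755)
Distance = 26.1; >= 1e-6 -> NOT closed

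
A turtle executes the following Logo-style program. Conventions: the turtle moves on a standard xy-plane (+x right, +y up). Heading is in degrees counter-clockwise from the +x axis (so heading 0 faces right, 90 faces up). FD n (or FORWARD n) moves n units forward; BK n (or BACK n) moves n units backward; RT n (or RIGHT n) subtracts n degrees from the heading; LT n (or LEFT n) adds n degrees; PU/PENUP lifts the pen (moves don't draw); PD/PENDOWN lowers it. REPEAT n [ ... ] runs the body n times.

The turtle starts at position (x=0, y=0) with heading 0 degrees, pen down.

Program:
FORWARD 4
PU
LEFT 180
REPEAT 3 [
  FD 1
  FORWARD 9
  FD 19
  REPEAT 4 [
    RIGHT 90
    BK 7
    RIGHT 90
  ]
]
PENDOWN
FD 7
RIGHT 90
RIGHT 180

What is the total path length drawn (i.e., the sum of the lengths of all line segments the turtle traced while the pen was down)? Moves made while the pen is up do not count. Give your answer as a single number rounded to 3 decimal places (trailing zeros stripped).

Executing turtle program step by step:
Start: pos=(0,0), heading=0, pen down
FD 4: (0,0) -> (4,0) [heading=0, draw]
PU: pen up
LT 180: heading 0 -> 180
REPEAT 3 [
  -- iteration 1/3 --
  FD 1: (4,0) -> (3,0) [heading=180, move]
  FD 9: (3,0) -> (-6,0) [heading=180, move]
  FD 19: (-6,0) -> (-25,0) [heading=180, move]
  REPEAT 4 [
    -- iteration 1/4 --
    RT 90: heading 180 -> 90
    BK 7: (-25,0) -> (-25,-7) [heading=90, move]
    RT 90: heading 90 -> 0
    -- iteration 2/4 --
    RT 90: heading 0 -> 270
    BK 7: (-25,-7) -> (-25,0) [heading=270, move]
    RT 90: heading 270 -> 180
    -- iteration 3/4 --
    RT 90: heading 180 -> 90
    BK 7: (-25,0) -> (-25,-7) [heading=90, move]
    RT 90: heading 90 -> 0
    -- iteration 4/4 --
    RT 90: heading 0 -> 270
    BK 7: (-25,-7) -> (-25,0) [heading=270, move]
    RT 90: heading 270 -> 180
  ]
  -- iteration 2/3 --
  FD 1: (-25,0) -> (-26,0) [heading=180, move]
  FD 9: (-26,0) -> (-35,0) [heading=180, move]
  FD 19: (-35,0) -> (-54,0) [heading=180, move]
  REPEAT 4 [
    -- iteration 1/4 --
    RT 90: heading 180 -> 90
    BK 7: (-54,0) -> (-54,-7) [heading=90, move]
    RT 90: heading 90 -> 0
    -- iteration 2/4 --
    RT 90: heading 0 -> 270
    BK 7: (-54,-7) -> (-54,0) [heading=270, move]
    RT 90: heading 270 -> 180
    -- iteration 3/4 --
    RT 90: heading 180 -> 90
    BK 7: (-54,0) -> (-54,-7) [heading=90, move]
    RT 90: heading 90 -> 0
    -- iteration 4/4 --
    RT 90: heading 0 -> 270
    BK 7: (-54,-7) -> (-54,0) [heading=270, move]
    RT 90: heading 270 -> 180
  ]
  -- iteration 3/3 --
  FD 1: (-54,0) -> (-55,0) [heading=180, move]
  FD 9: (-55,0) -> (-64,0) [heading=180, move]
  FD 19: (-64,0) -> (-83,0) [heading=180, move]
  REPEAT 4 [
    -- iteration 1/4 --
    RT 90: heading 180 -> 90
    BK 7: (-83,0) -> (-83,-7) [heading=90, move]
    RT 90: heading 90 -> 0
    -- iteration 2/4 --
    RT 90: heading 0 -> 270
    BK 7: (-83,-7) -> (-83,0) [heading=270, move]
    RT 90: heading 270 -> 180
    -- iteration 3/4 --
    RT 90: heading 180 -> 90
    BK 7: (-83,0) -> (-83,-7) [heading=90, move]
    RT 90: heading 90 -> 0
    -- iteration 4/4 --
    RT 90: heading 0 -> 270
    BK 7: (-83,-7) -> (-83,0) [heading=270, move]
    RT 90: heading 270 -> 180
  ]
]
PD: pen down
FD 7: (-83,0) -> (-90,0) [heading=180, draw]
RT 90: heading 180 -> 90
RT 180: heading 90 -> 270
Final: pos=(-90,0), heading=270, 2 segment(s) drawn

Segment lengths:
  seg 1: (0,0) -> (4,0), length = 4
  seg 2: (-83,0) -> (-90,0), length = 7
Total = 11

Answer: 11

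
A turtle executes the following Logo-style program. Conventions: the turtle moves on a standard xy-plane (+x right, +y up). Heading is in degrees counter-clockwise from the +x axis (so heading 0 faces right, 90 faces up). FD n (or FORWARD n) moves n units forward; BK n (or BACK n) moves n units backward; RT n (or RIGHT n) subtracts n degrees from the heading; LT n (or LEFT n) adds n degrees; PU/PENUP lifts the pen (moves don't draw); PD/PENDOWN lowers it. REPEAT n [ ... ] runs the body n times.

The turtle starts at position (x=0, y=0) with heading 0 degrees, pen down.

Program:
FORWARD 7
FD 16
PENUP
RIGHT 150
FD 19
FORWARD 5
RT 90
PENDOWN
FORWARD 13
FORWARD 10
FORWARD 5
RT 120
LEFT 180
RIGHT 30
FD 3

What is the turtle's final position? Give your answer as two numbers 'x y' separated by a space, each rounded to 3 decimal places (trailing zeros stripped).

Answer: -14.383 13.749

Derivation:
Executing turtle program step by step:
Start: pos=(0,0), heading=0, pen down
FD 7: (0,0) -> (7,0) [heading=0, draw]
FD 16: (7,0) -> (23,0) [heading=0, draw]
PU: pen up
RT 150: heading 0 -> 210
FD 19: (23,0) -> (6.546,-9.5) [heading=210, move]
FD 5: (6.546,-9.5) -> (2.215,-12) [heading=210, move]
RT 90: heading 210 -> 120
PD: pen down
FD 13: (2.215,-12) -> (-4.285,-0.742) [heading=120, draw]
FD 10: (-4.285,-0.742) -> (-9.285,7.919) [heading=120, draw]
FD 5: (-9.285,7.919) -> (-11.785,12.249) [heading=120, draw]
RT 120: heading 120 -> 0
LT 180: heading 0 -> 180
RT 30: heading 180 -> 150
FD 3: (-11.785,12.249) -> (-14.383,13.749) [heading=150, draw]
Final: pos=(-14.383,13.749), heading=150, 6 segment(s) drawn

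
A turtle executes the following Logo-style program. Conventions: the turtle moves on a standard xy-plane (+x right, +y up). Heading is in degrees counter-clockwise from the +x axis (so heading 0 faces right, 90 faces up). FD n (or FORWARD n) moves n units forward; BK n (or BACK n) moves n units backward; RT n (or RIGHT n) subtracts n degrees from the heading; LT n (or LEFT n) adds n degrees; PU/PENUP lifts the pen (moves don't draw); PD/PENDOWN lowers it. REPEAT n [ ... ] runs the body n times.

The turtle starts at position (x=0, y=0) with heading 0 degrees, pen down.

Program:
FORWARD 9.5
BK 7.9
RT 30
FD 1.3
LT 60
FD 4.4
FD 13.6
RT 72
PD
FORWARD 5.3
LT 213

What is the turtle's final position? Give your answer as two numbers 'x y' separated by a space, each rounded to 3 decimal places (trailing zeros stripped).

Executing turtle program step by step:
Start: pos=(0,0), heading=0, pen down
FD 9.5: (0,0) -> (9.5,0) [heading=0, draw]
BK 7.9: (9.5,0) -> (1.6,0) [heading=0, draw]
RT 30: heading 0 -> 330
FD 1.3: (1.6,0) -> (2.726,-0.65) [heading=330, draw]
LT 60: heading 330 -> 30
FD 4.4: (2.726,-0.65) -> (6.536,1.55) [heading=30, draw]
FD 13.6: (6.536,1.55) -> (18.314,8.35) [heading=30, draw]
RT 72: heading 30 -> 318
PD: pen down
FD 5.3: (18.314,8.35) -> (22.253,4.804) [heading=318, draw]
LT 213: heading 318 -> 171
Final: pos=(22.253,4.804), heading=171, 6 segment(s) drawn

Answer: 22.253 4.804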